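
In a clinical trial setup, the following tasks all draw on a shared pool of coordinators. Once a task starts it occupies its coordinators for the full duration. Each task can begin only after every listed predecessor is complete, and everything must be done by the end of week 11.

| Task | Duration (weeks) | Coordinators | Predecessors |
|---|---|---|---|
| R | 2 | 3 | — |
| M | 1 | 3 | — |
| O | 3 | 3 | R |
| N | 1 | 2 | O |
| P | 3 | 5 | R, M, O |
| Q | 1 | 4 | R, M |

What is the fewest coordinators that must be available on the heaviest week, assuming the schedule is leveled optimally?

5

Early-start (R@1, M@1, O@3, N@6, P@6, Q@3) gives peak 7: w1:6  w2:3  w3:7  w4:3  w5:3  w6:7  w7:5  w8:5  w9:0  w10:0  w11:0.
Shift M→3, O→4, N→7, P→8, Q→11.
Schedule R@1, M@3, O@4, N@7, P@8, Q@11: w1:3  w2:3  w3:3  w4:3  w5:3  w6:3  w7:2  w8:5  w9:5  w10:5  w11:4 — peak 5.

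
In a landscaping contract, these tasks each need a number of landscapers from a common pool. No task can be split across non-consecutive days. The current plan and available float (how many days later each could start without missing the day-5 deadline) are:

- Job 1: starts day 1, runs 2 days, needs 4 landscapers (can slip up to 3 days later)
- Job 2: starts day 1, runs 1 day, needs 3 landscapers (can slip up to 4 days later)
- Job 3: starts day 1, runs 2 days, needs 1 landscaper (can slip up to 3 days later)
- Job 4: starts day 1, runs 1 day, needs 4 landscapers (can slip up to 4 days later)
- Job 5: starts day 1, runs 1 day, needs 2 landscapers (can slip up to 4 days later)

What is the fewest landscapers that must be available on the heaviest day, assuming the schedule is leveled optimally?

Early-start (Job 1@1, Job 2@1, Job 3@1, Job 4@1, Job 5@1) gives peak 14: d1:14  d2:5  d3:0  d4:0  d5:0.
Shift Job 2→3, Job 3→3, Job 4→5, Job 5→4.
Schedule Job 1@1, Job 2@3, Job 3@3, Job 4@5, Job 5@4: d1:4  d2:4  d3:4  d4:3  d5:4 — peak 4.
Total landscaper-days = 19 over 5 days ⇒ peak ≥ ⌈19/5⌉ = 4, so 4 is optimal.

4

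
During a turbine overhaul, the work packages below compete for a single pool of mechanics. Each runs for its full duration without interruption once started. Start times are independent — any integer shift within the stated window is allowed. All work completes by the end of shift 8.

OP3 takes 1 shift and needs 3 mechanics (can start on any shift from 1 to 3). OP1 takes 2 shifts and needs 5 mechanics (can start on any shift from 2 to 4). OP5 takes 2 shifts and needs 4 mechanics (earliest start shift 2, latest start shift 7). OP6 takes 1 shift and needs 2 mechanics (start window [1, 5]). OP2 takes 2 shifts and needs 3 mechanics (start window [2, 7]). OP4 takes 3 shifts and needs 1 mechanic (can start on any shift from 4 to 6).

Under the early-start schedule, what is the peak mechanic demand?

Early-start schedule: OP3@1, OP1@2, OP5@2, OP6@1, OP2@2, OP4@4.
Load per shift: shift 1: 5, shift 2: 12, shift 3: 12, shift 4: 1, shift 5: 1, shift 6: 1, shift 7: 0, shift 8: 0.
Peak is 12.

12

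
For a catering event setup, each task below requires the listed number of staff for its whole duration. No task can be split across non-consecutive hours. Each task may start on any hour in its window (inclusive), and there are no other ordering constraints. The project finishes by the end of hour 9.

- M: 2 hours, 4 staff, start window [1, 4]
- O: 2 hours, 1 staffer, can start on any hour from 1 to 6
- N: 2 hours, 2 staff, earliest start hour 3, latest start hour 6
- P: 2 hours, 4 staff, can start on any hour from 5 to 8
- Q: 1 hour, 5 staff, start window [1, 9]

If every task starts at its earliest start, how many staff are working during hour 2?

5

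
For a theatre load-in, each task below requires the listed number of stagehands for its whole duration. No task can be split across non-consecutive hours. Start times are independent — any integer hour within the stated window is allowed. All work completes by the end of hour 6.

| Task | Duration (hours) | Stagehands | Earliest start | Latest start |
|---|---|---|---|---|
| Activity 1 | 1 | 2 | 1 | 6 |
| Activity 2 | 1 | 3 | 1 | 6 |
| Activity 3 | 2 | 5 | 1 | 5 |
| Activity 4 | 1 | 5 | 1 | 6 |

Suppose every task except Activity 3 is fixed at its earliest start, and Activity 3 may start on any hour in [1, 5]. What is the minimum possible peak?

Activity 3@1: h1:15  h2:5  h3:0  h4:0  h5:0  h6:0 → peak 15
Activity 3@2: h1:10  h2:5  h3:5  h4:0  h5:0  h6:0 → peak 10
Activity 3@3: h1:10  h2:0  h3:5  h4:5  h5:0  h6:0 → peak 10
Activity 3@4: h1:10  h2:0  h3:0  h4:5  h5:5  h6:0 → peak 10
Activity 3@5: h1:10  h2:0  h3:0  h4:0  h5:5  h6:5 → peak 10
Best is Activity 3@2, peak 10.

10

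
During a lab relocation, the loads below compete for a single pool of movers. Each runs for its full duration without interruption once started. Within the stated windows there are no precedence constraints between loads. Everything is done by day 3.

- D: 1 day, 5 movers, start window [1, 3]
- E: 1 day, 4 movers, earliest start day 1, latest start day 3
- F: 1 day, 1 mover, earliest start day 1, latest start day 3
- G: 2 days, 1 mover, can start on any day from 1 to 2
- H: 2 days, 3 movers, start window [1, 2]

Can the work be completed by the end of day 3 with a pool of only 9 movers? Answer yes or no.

Schedule D@1, E@3, F@1, G@1, H@2: d1:7  d2:4  d3:7 — peak 7 ≤ 9.

yes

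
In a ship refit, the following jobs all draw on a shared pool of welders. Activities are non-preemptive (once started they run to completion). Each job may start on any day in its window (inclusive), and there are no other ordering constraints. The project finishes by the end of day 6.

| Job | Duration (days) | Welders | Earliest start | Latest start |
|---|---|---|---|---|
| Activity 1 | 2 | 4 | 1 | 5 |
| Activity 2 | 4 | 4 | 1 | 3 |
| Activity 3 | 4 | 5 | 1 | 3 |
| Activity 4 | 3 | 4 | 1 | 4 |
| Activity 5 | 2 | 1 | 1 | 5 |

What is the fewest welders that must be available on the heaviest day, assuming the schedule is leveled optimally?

Early-start (Activity 1@1, Activity 2@1, Activity 3@1, Activity 4@1, Activity 5@1) gives peak 18: d1:18  d2:18  d3:13  d4:9  d5:0  d6:0.
Shift Activity 4→3, Activity 5→5.
Schedule Activity 1@1, Activity 2@1, Activity 3@1, Activity 4@3, Activity 5@5: d1:13  d2:13  d3:13  d4:13  d5:5  d6:1 — peak 13.

13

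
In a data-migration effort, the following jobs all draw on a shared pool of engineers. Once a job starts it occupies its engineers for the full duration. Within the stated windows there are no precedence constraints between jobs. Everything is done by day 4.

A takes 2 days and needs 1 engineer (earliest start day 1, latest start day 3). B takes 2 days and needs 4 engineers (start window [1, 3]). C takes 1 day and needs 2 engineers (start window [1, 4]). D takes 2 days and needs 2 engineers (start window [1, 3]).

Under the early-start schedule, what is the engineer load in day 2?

At early start, day 2 has: A, B, D.
Demand: 1 + 4 + 2 = 7.

7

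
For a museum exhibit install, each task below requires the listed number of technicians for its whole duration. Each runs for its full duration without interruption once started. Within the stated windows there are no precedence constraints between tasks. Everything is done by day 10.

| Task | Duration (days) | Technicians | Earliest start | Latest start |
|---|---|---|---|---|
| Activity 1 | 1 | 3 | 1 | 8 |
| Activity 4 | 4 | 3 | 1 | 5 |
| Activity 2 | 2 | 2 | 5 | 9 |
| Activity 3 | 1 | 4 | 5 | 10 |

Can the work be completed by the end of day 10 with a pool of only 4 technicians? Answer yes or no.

yes

Schedule Activity 1@1, Activity 4@2, Activity 2@6, Activity 3@8: d1:3  d2:3  d3:3  d4:3  d5:3  d6:2  d7:2  d8:4  d9:0  d10:0 — peak 4 ≤ 4.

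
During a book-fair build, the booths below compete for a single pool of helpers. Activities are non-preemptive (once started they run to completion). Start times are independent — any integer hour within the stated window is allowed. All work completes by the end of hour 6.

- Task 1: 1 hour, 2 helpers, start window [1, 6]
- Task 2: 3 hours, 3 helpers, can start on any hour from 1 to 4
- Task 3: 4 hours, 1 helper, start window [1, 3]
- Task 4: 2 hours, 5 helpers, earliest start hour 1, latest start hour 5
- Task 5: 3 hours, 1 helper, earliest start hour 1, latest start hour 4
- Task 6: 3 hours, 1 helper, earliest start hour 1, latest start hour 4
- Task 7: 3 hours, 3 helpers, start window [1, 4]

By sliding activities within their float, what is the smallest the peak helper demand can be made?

7

Early-start (Task 1@1, Task 2@1, Task 3@1, Task 4@1, Task 5@1, Task 6@1, Task 7@1) gives peak 16: h1:16  h2:14  h3:9  h4:1  h5:0  h6:0.
Shift Task 4→5, Task 5→4, Task 6→4, Task 7→2.
Schedule Task 1@1, Task 2@1, Task 3@1, Task 4@5, Task 5@4, Task 6@4, Task 7@2: h1:6  h2:7  h3:7  h4:6  h5:7  h6:7 — peak 7.
Total helper-hours = 40 over 6 hours ⇒ peak ≥ ⌈40/6⌉ = 7, so 7 is optimal.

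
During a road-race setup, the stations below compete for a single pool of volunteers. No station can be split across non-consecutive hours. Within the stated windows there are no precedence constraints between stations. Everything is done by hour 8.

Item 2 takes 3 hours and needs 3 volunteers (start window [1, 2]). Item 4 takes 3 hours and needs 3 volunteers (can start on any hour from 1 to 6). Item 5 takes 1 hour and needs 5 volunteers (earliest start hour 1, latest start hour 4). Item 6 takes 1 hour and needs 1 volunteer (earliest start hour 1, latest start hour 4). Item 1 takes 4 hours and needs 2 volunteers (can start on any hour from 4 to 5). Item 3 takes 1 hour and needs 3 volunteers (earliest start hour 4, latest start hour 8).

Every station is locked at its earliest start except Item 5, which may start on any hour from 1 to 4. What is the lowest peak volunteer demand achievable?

Item 5@1: h1:12  h2:6  h3:6  h4:5  h5:2  h6:2  h7:2  h8:0 → peak 12
Item 5@2: h1:7  h2:11  h3:6  h4:5  h5:2  h6:2  h7:2  h8:0 → peak 11
Item 5@3: h1:7  h2:6  h3:11  h4:5  h5:2  h6:2  h7:2  h8:0 → peak 11
Item 5@4: h1:7  h2:6  h3:6  h4:10  h5:2  h6:2  h7:2  h8:0 → peak 10
Best is Item 5@4, peak 10.

10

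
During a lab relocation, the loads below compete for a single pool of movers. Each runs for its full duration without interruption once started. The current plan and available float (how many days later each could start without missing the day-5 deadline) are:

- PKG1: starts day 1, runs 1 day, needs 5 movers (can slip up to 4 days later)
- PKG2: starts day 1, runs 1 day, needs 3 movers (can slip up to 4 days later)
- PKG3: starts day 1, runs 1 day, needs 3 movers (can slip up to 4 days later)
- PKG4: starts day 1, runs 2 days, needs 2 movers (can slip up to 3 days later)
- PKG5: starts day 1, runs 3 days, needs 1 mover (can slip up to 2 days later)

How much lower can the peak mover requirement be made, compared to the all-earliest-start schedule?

9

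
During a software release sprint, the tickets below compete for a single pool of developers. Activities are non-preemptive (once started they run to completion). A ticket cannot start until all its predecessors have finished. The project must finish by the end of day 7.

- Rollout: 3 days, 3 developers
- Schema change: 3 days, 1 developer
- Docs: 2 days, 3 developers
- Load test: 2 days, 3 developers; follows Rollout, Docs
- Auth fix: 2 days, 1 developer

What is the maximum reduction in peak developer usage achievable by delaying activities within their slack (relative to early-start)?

Early-start peak: d1:8  d2:8  d3:4  d4:3  d5:3  d6:0  d7:0 ⇒ 8.
Leveled (Rollout@1, Schema change@1, Docs@4, Load test@6, Auth fix@4): d1:4  d2:4  d3:4  d4:4  d5:4  d6:3  d7:3 ⇒ 4.
Reduction 8 − 4 = 4.

4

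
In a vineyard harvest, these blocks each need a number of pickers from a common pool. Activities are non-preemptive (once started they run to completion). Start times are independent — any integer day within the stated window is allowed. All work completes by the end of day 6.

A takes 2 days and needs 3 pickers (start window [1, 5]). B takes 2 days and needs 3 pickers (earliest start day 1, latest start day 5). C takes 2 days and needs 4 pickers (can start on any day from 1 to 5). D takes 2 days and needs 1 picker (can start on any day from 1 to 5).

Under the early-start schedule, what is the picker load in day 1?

At early start, day 1 has: A, B, C, D.
Demand: 3 + 3 + 4 + 1 = 11.

11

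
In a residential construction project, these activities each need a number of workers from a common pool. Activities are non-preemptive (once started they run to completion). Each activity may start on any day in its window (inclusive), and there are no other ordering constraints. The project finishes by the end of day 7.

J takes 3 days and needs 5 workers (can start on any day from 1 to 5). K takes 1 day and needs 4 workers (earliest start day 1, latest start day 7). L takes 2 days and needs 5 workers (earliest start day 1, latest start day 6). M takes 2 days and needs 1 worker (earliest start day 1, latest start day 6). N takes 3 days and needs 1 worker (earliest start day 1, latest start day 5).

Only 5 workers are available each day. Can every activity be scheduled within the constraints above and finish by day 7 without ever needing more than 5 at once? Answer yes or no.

The minimum achievable peak is 6; 5 < 6, so no feasible schedule stays within the cap.

no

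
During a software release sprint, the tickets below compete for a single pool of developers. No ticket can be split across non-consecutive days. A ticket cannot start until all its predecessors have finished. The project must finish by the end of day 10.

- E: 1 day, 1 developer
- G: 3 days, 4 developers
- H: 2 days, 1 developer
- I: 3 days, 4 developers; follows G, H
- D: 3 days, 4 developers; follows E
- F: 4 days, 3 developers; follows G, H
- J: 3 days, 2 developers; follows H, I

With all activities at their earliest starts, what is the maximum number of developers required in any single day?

11

Early-start schedule: E@1, G@1, H@1, I@4, D@2, F@4, J@7.
Load per day: day 1: 6, day 2: 9, day 3: 8, day 4: 11, day 5: 7, day 6: 7, day 7: 5, day 8: 2, day 9: 2, day 10: 0.
Peak is 11.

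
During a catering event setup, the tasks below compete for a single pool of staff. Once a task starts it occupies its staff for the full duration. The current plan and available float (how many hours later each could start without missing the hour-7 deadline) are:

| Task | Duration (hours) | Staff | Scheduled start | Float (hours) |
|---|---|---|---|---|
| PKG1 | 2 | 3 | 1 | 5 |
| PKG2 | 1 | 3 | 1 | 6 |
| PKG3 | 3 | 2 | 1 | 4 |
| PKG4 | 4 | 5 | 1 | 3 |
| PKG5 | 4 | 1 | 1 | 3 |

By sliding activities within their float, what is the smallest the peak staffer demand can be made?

Early-start (PKG1@1, PKG2@1, PKG3@1, PKG4@1, PKG5@1) gives peak 14: h1:14  h2:11  h3:8  h4:6  h5:0  h6:0  h7:0.
Shift PKG2→3, PKG4→4.
Schedule PKG1@1, PKG2@3, PKG3@1, PKG4@4, PKG5@1: h1:6  h2:6  h3:6  h4:6  h5:5  h6:5  h7:5 — peak 6.
Total staffer-hours = 39 over 7 hours ⇒ peak ≥ ⌈39/7⌉ = 6, so 6 is optimal.

6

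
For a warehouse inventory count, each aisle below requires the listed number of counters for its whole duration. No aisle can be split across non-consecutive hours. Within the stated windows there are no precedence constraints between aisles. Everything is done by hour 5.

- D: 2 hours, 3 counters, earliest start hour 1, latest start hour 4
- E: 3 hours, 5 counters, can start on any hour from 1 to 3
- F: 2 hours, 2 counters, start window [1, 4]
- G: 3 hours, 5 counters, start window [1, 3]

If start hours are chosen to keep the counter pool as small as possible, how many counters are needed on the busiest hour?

Early-start (D@1, E@1, F@1, G@1) gives peak 15: h1:15  h2:15  h3:10  h4:0  h5:0.
Shift G→3.
Schedule D@1, E@1, F@1, G@3: h1:10  h2:10  h3:10  h4:5  h5:5 — peak 10.

10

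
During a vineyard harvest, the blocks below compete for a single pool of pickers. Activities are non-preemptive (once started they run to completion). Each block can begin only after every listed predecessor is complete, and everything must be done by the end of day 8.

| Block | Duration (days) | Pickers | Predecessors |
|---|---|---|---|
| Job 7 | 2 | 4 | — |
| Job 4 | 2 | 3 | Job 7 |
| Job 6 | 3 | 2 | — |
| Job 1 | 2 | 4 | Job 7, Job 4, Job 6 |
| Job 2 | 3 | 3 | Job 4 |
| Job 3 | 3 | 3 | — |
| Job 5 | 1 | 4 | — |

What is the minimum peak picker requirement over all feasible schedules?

7

Early-start (Job 7@1, Job 4@3, Job 6@1, Job 1@5, Job 2@5, Job 3@1, Job 5@1) gives peak 13: d1:13  d2:9  d3:8  d4:3  d5:7  d6:7  d7:3  d8:0.
Shift Job 1→7, Job 2→6, Job 3→4, Job 5→5.
Schedule Job 7@1, Job 4@3, Job 6@1, Job 1@7, Job 2@6, Job 3@4, Job 5@5: d1:6  d2:6  d3:5  d4:6  d5:7  d6:6  d7:7  d8:7 — peak 7.
Total picker-days = 50 over 8 days ⇒ peak ≥ ⌈50/8⌉ = 7, so 7 is optimal.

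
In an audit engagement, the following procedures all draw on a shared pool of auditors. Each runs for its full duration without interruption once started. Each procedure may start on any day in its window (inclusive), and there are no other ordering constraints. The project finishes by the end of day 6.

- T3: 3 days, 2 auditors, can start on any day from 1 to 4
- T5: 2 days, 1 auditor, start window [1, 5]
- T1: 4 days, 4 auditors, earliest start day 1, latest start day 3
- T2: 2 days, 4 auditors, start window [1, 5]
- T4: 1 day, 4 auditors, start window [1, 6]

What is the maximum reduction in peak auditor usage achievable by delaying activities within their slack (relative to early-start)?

7

Early-start peak: d1:15  d2:11  d3:6  d4:4  d5:0  d6:0 ⇒ 15.
Leveled (T3@1, T5@1, T1@1, T2@4, T4@5): d1:7  d2:7  d3:6  d4:8  d5:8  d6:0 ⇒ 8.
Reduction 15 − 8 = 7.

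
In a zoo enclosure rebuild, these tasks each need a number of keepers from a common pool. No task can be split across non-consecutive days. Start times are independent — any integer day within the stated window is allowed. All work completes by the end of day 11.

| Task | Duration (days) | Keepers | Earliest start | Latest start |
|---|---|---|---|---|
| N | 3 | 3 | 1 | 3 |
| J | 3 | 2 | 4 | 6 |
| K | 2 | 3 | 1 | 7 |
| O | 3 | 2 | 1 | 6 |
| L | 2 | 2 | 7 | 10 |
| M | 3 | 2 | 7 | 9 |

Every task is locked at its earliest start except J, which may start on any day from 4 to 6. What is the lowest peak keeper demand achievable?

J@4: d1:8  d2:8  d3:5  d4:2  d5:2  d6:2  d7:4  d8:4  d9:2  d10:0  d11:0 → peak 8
J@5: d1:8  d2:8  d3:5  d4:0  d5:2  d6:2  d7:6  d8:4  d9:2  d10:0  d11:0 → peak 8
J@6: d1:8  d2:8  d3:5  d4:0  d5:0  d6:2  d7:6  d8:6  d9:2  d10:0  d11:0 → peak 8
Best is J@4, peak 8.

8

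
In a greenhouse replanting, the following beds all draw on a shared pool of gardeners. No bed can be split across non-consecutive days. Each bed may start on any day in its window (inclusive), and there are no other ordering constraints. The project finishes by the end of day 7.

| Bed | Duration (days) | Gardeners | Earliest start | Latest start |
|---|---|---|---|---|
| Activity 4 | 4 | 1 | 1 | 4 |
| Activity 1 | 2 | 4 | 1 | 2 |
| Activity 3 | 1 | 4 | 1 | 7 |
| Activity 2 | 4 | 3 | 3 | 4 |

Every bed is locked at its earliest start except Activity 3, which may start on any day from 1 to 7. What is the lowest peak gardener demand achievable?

Activity 3@1: d1:9  d2:5  d3:4  d4:4  d5:3  d6:3  d7:0 → peak 9
Activity 3@2: d1:5  d2:9  d3:4  d4:4  d5:3  d6:3  d7:0 → peak 9
Activity 3@3: d1:5  d2:5  d3:8  d4:4  d5:3  d6:3  d7:0 → peak 8
Activity 3@4: d1:5  d2:5  d3:4  d4:8  d5:3  d6:3  d7:0 → peak 8
Activity 3@5: d1:5  d2:5  d3:4  d4:4  d5:7  d6:3  d7:0 → peak 7
Activity 3@6: d1:5  d2:5  d3:4  d4:4  d5:3  d6:7  d7:0 → peak 7
Activity 3@7: d1:5  d2:5  d3:4  d4:4  d5:3  d6:3  d7:4 → peak 5
Best is Activity 3@7, peak 5.

5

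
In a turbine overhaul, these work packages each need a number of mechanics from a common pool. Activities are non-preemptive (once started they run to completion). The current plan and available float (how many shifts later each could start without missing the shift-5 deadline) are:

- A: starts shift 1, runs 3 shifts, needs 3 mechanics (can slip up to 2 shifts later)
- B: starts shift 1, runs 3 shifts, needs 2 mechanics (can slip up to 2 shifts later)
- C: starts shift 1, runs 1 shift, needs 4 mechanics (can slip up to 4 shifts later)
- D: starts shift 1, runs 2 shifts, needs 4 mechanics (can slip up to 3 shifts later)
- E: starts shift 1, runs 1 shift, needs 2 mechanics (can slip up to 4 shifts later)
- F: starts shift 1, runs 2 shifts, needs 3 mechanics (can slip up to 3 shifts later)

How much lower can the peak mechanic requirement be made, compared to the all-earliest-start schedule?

10

Early-start peak: s1:18  s2:12  s3:5  s4:0  s5:0 ⇒ 18.
Leveled (A@1, B@1, C@4, D@4, E@1, F@2): s1:7  s2:8  s3:8  s4:8  s5:4 ⇒ 8.
Reduction 18 − 8 = 10.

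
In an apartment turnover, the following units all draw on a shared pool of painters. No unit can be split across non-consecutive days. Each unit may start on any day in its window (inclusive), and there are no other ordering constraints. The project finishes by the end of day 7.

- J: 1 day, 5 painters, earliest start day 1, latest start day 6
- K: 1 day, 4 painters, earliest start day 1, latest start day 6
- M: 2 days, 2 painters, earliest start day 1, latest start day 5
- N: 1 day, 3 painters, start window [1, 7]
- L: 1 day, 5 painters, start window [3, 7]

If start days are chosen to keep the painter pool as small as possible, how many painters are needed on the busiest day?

5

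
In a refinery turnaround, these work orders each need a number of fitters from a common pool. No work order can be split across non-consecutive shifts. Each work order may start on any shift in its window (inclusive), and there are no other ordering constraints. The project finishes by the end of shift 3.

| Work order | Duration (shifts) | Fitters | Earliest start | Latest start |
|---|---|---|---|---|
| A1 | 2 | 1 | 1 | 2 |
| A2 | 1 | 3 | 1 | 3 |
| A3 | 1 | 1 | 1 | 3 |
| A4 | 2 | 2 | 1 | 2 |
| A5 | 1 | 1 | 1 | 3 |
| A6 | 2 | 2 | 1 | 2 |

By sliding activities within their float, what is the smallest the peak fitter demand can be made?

5

Early-start (A1@1, A2@1, A3@1, A4@1, A5@1, A6@1) gives peak 10: s1:10  s2:5  s3:0.
Shift A4→2, A5→3, A6→2.
Schedule A1@1, A2@1, A3@1, A4@2, A5@3, A6@2: s1:5  s2:5  s3:5 — peak 5.
Total fitter-shifts = 15 over 3 shifts ⇒ peak ≥ ⌈15/3⌉ = 5, so 5 is optimal.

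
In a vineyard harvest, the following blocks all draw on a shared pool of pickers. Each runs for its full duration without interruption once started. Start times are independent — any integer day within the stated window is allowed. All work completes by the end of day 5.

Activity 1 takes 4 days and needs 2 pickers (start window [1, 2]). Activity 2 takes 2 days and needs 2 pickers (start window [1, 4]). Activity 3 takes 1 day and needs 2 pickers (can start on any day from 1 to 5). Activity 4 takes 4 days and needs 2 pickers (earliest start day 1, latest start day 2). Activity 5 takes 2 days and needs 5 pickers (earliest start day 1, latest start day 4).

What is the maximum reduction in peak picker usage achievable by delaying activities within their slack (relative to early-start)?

4

Early-start peak: d1:13  d2:11  d3:4  d4:4  d5:0 ⇒ 13.
Leveled (Activity 1@1, Activity 2@1, Activity 3@1, Activity 4@1, Activity 5@3): d1:8  d2:6  d3:9  d4:9  d5:0 ⇒ 9.
Reduction 13 − 9 = 4.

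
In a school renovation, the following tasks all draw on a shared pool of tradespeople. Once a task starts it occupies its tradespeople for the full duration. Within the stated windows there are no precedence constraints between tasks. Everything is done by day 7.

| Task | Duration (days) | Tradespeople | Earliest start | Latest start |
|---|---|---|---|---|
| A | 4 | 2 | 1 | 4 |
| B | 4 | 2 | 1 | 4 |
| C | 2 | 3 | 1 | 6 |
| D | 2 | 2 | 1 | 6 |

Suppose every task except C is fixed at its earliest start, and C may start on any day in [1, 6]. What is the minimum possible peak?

6

C@1: d1:9  d2:9  d3:4  d4:4  d5:0  d6:0  d7:0 → peak 9
C@2: d1:6  d2:9  d3:7  d4:4  d5:0  d6:0  d7:0 → peak 9
C@3: d1:6  d2:6  d3:7  d4:7  d5:0  d6:0  d7:0 → peak 7
C@4: d1:6  d2:6  d3:4  d4:7  d5:3  d6:0  d7:0 → peak 7
C@5: d1:6  d2:6  d3:4  d4:4  d5:3  d6:3  d7:0 → peak 6
C@6: d1:6  d2:6  d3:4  d4:4  d5:0  d6:3  d7:3 → peak 6
Best is C@5, peak 6.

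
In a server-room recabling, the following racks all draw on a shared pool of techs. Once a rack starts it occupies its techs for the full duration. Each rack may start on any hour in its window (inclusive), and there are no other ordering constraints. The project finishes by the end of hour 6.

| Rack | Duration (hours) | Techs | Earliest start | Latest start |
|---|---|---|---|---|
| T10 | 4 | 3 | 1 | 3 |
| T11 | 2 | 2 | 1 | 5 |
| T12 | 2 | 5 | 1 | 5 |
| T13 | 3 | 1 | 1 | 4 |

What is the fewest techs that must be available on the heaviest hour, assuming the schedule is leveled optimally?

6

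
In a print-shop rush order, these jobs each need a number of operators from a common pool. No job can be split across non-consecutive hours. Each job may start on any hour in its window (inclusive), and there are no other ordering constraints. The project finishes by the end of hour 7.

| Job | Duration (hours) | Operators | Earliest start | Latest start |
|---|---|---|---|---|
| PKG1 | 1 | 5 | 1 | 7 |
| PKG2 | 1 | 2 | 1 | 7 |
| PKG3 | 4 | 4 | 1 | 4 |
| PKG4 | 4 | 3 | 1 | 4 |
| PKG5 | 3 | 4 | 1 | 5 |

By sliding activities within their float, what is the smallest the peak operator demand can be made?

Early-start (PKG1@1, PKG2@1, PKG3@1, PKG4@1, PKG5@1) gives peak 18: h1:18  h2:11  h3:11  h4:7  h5:0  h6:0  h7:0.
Shift PKG2→2, PKG3→3, PKG5→5.
Schedule PKG1@1, PKG2@2, PKG3@3, PKG4@1, PKG5@5: h1:8  h2:5  h3:7  h4:7  h5:8  h6:8  h7:4 — peak 8.

8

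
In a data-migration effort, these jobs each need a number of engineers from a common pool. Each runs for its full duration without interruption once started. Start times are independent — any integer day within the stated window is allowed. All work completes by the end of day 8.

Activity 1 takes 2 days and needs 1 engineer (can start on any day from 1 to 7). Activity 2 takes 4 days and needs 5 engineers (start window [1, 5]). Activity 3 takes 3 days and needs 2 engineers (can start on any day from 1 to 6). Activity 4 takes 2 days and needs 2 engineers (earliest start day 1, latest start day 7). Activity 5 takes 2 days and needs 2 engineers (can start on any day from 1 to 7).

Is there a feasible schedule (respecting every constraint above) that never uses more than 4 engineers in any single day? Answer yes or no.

no

Total engineer-days = 36; over 8 days the average is 36/8 > 4, so some day must exceed 4.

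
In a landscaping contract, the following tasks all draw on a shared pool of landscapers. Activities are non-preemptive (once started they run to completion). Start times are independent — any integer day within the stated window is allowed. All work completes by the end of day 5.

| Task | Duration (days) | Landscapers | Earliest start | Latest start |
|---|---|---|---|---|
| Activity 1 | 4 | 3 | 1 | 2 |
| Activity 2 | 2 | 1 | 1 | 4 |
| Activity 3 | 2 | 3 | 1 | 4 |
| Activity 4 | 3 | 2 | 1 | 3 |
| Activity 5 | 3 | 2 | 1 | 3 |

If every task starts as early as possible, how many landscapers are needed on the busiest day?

11

Early-start schedule: Activity 1@1, Activity 2@1, Activity 3@1, Activity 4@1, Activity 5@1.
Load per day: day 1: 11, day 2: 11, day 3: 7, day 4: 3, day 5: 0.
Peak is 11.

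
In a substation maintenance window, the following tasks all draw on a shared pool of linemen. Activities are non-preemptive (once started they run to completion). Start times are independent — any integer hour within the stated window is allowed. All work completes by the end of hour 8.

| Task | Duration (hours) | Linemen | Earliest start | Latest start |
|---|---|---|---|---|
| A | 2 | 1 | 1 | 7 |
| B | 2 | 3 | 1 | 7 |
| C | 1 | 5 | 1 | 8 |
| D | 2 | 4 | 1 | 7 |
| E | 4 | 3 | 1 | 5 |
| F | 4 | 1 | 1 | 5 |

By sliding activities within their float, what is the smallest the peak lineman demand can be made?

Early-start (A@1, B@1, C@1, D@1, E@1, F@1) gives peak 17: h1:17  h2:12  h3:4  h4:4  h5:0  h6:0  h7:0  h8:0.
Shift B→2, D→7, E→3, F→4.
Schedule A@1, B@2, C@1, D@7, E@3, F@4: h1:6  h2:4  h3:6  h4:4  h5:4  h6:4  h7:5  h8:4 — peak 6.

6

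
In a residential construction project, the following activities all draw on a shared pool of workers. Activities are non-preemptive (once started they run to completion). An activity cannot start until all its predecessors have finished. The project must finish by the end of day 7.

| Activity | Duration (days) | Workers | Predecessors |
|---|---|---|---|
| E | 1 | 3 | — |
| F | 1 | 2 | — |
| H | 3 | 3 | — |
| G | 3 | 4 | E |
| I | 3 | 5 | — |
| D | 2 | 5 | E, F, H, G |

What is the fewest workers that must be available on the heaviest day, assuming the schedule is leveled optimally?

Early-start (E@1, F@1, H@1, G@2, I@1, D@5) gives peak 13: d1:13  d2:12  d3:12  d4:4  d5:5  d6:5  d7:0.
Shift I→4.
Schedule E@1, F@1, H@1, G@2, I@4, D@5: d1:8  d2:7  d3:7  d4:9  d5:10  d6:10  d7:0 — peak 10.

10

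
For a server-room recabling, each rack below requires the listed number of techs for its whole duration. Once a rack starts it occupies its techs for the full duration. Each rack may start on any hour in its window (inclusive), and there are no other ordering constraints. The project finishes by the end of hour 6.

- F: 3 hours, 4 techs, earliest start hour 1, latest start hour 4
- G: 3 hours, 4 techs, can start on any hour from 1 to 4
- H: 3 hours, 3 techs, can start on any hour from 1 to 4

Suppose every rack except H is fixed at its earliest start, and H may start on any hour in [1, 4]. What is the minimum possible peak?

8

H@1: h1:11  h2:11  h3:11  h4:0  h5:0  h6:0 → peak 11
H@2: h1:8  h2:11  h3:11  h4:3  h5:0  h6:0 → peak 11
H@3: h1:8  h2:8  h3:11  h4:3  h5:3  h6:0 → peak 11
H@4: h1:8  h2:8  h3:8  h4:3  h5:3  h6:3 → peak 8
Best is H@4, peak 8.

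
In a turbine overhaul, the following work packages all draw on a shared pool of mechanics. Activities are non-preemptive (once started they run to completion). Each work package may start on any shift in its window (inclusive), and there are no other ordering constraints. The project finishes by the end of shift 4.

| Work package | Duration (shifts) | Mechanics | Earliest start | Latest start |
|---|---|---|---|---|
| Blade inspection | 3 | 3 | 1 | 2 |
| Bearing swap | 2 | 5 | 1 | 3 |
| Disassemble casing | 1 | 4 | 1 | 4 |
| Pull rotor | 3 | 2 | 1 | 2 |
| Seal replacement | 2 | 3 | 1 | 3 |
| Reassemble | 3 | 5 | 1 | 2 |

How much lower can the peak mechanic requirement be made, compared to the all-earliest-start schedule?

7

Early-start peak: s1:22  s2:18  s3:10  s4:0 ⇒ 22.
Leveled (Blade inspection@1, Bearing swap@1, Disassemble casing@1, Pull rotor@1, Seal replacement@3, Reassemble@2): s1:14  s2:15  s3:13  s4:8 ⇒ 15.
Reduction 22 − 15 = 7.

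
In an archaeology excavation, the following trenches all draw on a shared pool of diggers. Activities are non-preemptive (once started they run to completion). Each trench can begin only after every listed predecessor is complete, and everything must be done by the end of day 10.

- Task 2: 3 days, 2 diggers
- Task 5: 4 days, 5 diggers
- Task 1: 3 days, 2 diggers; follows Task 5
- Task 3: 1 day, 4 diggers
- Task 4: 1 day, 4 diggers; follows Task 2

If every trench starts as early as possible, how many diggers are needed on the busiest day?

11

Early-start schedule: Task 2@1, Task 5@1, Task 1@5, Task 3@1, Task 4@4.
Load per day: day 1: 11, day 2: 7, day 3: 7, day 4: 9, day 5: 2, day 6: 2, day 7: 2, day 8: 0, day 9: 0, day 10: 0.
Peak is 11.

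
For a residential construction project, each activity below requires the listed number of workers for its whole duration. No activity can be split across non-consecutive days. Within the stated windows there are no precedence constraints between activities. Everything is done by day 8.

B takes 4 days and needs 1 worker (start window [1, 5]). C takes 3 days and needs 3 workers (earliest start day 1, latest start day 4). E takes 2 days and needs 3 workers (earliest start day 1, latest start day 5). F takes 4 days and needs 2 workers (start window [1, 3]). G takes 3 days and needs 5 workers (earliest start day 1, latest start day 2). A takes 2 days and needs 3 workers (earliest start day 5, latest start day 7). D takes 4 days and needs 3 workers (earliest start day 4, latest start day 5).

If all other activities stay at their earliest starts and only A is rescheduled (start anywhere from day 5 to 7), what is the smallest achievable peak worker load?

14

A@5: d1:14  d2:14  d3:11  d4:6  d5:6  d6:6  d7:3  d8:0 → peak 14
A@6: d1:14  d2:14  d3:11  d4:6  d5:3  d6:6  d7:6  d8:0 → peak 14
A@7: d1:14  d2:14  d3:11  d4:6  d5:3  d6:3  d7:6  d8:3 → peak 14
Best is A@5, peak 14.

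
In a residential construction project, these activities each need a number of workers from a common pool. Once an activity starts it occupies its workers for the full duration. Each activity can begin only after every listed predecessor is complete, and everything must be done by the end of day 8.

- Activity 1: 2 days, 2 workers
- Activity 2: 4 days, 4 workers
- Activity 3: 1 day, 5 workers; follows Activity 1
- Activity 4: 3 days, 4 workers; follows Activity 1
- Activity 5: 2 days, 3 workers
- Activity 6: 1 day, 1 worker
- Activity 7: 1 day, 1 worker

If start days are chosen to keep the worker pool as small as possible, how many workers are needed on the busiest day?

7

Early-start (Activity 1@1, Activity 2@1, Activity 3@3, Activity 4@3, Activity 5@1, Activity 6@1, Activity 7@1) gives peak 13: d1:11  d2:9  d3:13  d4:8  d5:4  d6:0  d7:0  d8:0.
Shift Activity 3→5, Activity 4→6, Activity 5→3, Activity 7→2.
Schedule Activity 1@1, Activity 2@1, Activity 3@5, Activity 4@6, Activity 5@3, Activity 6@1, Activity 7@2: d1:7  d2:7  d3:7  d4:7  d5:5  d6:4  d7:4  d8:4 — peak 7.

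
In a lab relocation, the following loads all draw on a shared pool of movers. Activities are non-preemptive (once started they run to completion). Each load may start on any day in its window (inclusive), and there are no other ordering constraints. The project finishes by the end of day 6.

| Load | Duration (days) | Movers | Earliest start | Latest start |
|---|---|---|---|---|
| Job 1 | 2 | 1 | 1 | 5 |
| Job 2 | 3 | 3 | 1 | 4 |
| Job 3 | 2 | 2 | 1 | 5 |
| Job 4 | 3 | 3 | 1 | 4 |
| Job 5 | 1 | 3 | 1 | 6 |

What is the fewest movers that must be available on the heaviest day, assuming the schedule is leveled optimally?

6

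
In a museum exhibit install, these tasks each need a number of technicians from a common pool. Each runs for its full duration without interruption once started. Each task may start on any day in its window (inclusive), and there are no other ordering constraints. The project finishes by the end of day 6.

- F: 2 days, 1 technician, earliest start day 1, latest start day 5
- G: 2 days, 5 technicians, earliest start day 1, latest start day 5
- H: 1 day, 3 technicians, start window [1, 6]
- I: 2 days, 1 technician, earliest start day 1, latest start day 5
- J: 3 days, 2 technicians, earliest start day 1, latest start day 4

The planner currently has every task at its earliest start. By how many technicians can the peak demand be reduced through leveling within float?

7

Early-start peak: d1:12  d2:9  d3:2  d4:0  d5:0  d6:0 ⇒ 12.
Leveled (F@1, G@4, H@3, I@1, J@1): d1:4  d2:4  d3:5  d4:5  d5:5  d6:0 ⇒ 5.
Reduction 12 − 5 = 7.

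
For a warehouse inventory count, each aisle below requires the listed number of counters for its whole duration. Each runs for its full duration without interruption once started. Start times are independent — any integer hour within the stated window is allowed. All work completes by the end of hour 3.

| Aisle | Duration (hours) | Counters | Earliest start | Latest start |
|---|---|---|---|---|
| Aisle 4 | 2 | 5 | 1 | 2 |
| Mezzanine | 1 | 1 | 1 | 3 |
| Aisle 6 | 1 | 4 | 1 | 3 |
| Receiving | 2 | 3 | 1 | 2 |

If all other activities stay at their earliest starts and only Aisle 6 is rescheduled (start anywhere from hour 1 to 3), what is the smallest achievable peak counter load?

Aisle 6@1: h1:13  h2:8  h3:0 → peak 13
Aisle 6@2: h1:9  h2:12  h3:0 → peak 12
Aisle 6@3: h1:9  h2:8  h3:4 → peak 9
Best is Aisle 6@3, peak 9.

9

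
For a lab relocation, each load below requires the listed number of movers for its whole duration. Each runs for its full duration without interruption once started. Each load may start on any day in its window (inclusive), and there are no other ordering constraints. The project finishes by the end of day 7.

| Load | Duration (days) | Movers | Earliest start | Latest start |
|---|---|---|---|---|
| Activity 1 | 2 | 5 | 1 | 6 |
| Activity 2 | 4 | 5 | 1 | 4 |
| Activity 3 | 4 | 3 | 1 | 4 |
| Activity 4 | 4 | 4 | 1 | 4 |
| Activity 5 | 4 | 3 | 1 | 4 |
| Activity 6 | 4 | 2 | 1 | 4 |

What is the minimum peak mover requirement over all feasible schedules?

Early-start (Activity 1@1, Activity 2@1, Activity 3@1, Activity 4@1, Activity 5@1, Activity 6@1) gives peak 22: d1:22  d2:22  d3:17  d4:17  d5:0  d6:0  d7:0.
Shift Activity 5→3, Activity 6→3.
Schedule Activity 1@1, Activity 2@1, Activity 3@1, Activity 4@1, Activity 5@3, Activity 6@3: d1:17  d2:17  d3:17  d4:17  d5:5  d6:5  d7:0 — peak 17.

17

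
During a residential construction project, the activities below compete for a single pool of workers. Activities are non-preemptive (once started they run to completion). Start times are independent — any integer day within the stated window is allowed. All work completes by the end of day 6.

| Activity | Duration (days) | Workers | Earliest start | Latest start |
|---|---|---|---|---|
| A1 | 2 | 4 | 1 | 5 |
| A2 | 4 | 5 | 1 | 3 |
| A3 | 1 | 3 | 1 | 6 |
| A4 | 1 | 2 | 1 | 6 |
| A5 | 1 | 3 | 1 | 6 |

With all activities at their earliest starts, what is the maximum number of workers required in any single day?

Early-start schedule: A1@1, A2@1, A3@1, A4@1, A5@1.
Load per day: day 1: 17, day 2: 9, day 3: 5, day 4: 5, day 5: 0, day 6: 0.
Peak is 17.

17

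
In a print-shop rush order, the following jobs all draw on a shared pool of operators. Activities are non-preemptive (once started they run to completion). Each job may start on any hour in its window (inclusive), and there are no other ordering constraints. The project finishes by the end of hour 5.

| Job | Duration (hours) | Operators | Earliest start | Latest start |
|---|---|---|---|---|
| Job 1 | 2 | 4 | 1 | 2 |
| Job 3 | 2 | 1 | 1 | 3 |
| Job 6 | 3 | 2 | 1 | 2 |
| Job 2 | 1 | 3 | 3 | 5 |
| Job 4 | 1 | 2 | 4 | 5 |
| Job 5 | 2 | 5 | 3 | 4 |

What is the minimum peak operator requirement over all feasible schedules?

7

Early-start (Job 1@1, Job 3@1, Job 6@1, Job 2@3, Job 4@4, Job 5@3) gives peak 10: h1:7  h2:7  h3:10  h4:7  h5:0.
Shift Job 5→4.
Schedule Job 1@1, Job 3@1, Job 6@1, Job 2@3, Job 4@4, Job 5@4: h1:7  h2:7  h3:5  h4:7  h5:5 — peak 7.
Total operator-hours = 31 over 5 hours ⇒ peak ≥ ⌈31/5⌉ = 7, so 7 is optimal.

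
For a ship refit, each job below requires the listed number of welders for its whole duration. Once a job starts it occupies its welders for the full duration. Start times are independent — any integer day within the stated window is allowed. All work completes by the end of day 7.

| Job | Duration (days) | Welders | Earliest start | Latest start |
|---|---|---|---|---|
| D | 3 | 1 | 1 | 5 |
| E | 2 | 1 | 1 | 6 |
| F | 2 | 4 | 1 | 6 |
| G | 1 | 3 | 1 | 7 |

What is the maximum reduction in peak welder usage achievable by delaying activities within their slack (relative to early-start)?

Early-start peak: d1:9  d2:6  d3:1  d4:0  d5:0  d6:0  d7:0 ⇒ 9.
Leveled (D@1, E@1, F@4, G@3): d1:2  d2:2  d3:4  d4:4  d5:4  d6:0  d7:0 ⇒ 4.
Reduction 9 − 4 = 5.

5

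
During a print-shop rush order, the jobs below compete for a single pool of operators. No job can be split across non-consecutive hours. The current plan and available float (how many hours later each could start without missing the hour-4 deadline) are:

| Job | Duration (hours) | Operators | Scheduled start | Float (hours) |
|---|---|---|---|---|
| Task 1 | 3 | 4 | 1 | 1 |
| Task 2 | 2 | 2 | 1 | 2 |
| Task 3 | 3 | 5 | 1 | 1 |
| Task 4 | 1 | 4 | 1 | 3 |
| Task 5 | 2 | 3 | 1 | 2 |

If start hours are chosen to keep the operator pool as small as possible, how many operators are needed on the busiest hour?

12

Early-start (Task 1@1, Task 2@1, Task 3@1, Task 4@1, Task 5@1) gives peak 18: h1:18  h2:14  h3:9  h4:0.
Shift Task 4→4, Task 5→3.
Schedule Task 1@1, Task 2@1, Task 3@1, Task 4@4, Task 5@3: h1:11  h2:11  h3:12  h4:7 — peak 12.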